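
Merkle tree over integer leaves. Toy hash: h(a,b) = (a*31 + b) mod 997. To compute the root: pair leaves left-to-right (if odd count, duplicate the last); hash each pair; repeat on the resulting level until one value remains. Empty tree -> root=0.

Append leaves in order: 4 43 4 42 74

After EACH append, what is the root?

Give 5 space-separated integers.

After append 4 (leaves=[4]):
  L0: [4]
  root=4
After append 43 (leaves=[4, 43]):
  L0: [4, 43]
  L1: h(4,43)=(4*31+43)%997=167 -> [167]
  root=167
After append 4 (leaves=[4, 43, 4]):
  L0: [4, 43, 4]
  L1: h(4,43)=(4*31+43)%997=167 h(4,4)=(4*31+4)%997=128 -> [167, 128]
  L2: h(167,128)=(167*31+128)%997=320 -> [320]
  root=320
After append 42 (leaves=[4, 43, 4, 42]):
  L0: [4, 43, 4, 42]
  L1: h(4,43)=(4*31+43)%997=167 h(4,42)=(4*31+42)%997=166 -> [167, 166]
  L2: h(167,166)=(167*31+166)%997=358 -> [358]
  root=358
After append 74 (leaves=[4, 43, 4, 42, 74]):
  L0: [4, 43, 4, 42, 74]
  L1: h(4,43)=(4*31+43)%997=167 h(4,42)=(4*31+42)%997=166 h(74,74)=(74*31+74)%997=374 -> [167, 166, 374]
  L2: h(167,166)=(167*31+166)%997=358 h(374,374)=(374*31+374)%997=4 -> [358, 4]
  L3: h(358,4)=(358*31+4)%997=135 -> [135]
  root=135

Answer: 4 167 320 358 135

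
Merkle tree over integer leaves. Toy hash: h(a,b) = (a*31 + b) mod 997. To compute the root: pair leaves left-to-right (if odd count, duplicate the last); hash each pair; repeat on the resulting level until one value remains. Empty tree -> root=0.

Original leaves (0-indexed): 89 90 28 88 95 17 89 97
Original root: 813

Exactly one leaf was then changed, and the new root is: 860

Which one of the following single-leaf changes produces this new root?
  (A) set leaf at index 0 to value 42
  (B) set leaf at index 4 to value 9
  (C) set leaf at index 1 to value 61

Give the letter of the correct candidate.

Answer: C

Derivation:
Original leaves: [89, 90, 28, 88, 95, 17, 89, 97]
Target new root: 860
Try each candidate change and compute the resulting root:
Candidate A: set leaf[0] = 42 -> leaves = [42, 90, 28, 88, 95, 17, 89, 97]
  L0: [42, 90, 28, 88, 95, 17, 89, 97]
  L1: h(42,90)=(42*31+90)%997=395 h(28,88)=(28*31+88)%997=956 h(95,17)=(95*31+17)%997=968 h(89,97)=(89*31+97)%997=862 -> [395, 956, 968, 862]
  L2: h(395,956)=(395*31+956)%997=240 h(968,862)=(968*31+862)%997=960 -> [240, 960]
  L3: h(240,960)=(240*31+960)%997=424 -> [424]
  root = 424 != target 860
Candidate B: set leaf[4] = 9 -> leaves = [89, 90, 28, 88, 9, 17, 89, 97]
  L0: [89, 90, 28, 88, 9, 17, 89, 97]
  L1: h(89,90)=(89*31+90)%997=855 h(28,88)=(28*31+88)%997=956 h(9,17)=(9*31+17)%997=296 h(89,97)=(89*31+97)%997=862 -> [855, 956, 296, 862]
  L2: h(855,956)=(855*31+956)%997=542 h(296,862)=(296*31+862)%997=68 -> [542, 68]
  L3: h(542,68)=(542*31+68)%997=918 -> [918]
  root = 918 != target 860
Candidate C: set leaf[1] = 61 -> leaves = [89, 61, 28, 88, 95, 17, 89, 97]
  L0: [89, 61, 28, 88, 95, 17, 89, 97]
  L1: h(89,61)=(89*31+61)%997=826 h(28,88)=(28*31+88)%997=956 h(95,17)=(95*31+17)%997=968 h(89,97)=(89*31+97)%997=862 -> [826, 956, 968, 862]
  L2: h(826,956)=(826*31+956)%997=640 h(968,862)=(968*31+862)%997=960 -> [640, 960]
  L3: h(640,960)=(640*31+960)%997=860 -> [860]
  root = 860 == target 860  ** MATCH **
Candidate C produces the target root.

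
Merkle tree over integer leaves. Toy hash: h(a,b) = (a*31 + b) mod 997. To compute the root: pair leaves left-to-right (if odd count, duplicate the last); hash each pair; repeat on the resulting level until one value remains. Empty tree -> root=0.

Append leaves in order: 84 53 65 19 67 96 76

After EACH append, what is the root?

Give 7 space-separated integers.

Answer: 84 663 699 653 118 49 308

Derivation:
After append 84 (leaves=[84]):
  L0: [84]
  root=84
After append 53 (leaves=[84, 53]):
  L0: [84, 53]
  L1: h(84,53)=(84*31+53)%997=663 -> [663]
  root=663
After append 65 (leaves=[84, 53, 65]):
  L0: [84, 53, 65]
  L1: h(84,53)=(84*31+53)%997=663 h(65,65)=(65*31+65)%997=86 -> [663, 86]
  L2: h(663,86)=(663*31+86)%997=699 -> [699]
  root=699
After append 19 (leaves=[84, 53, 65, 19]):
  L0: [84, 53, 65, 19]
  L1: h(84,53)=(84*31+53)%997=663 h(65,19)=(65*31+19)%997=40 -> [663, 40]
  L2: h(663,40)=(663*31+40)%997=653 -> [653]
  root=653
After append 67 (leaves=[84, 53, 65, 19, 67]):
  L0: [84, 53, 65, 19, 67]
  L1: h(84,53)=(84*31+53)%997=663 h(65,19)=(65*31+19)%997=40 h(67,67)=(67*31+67)%997=150 -> [663, 40, 150]
  L2: h(663,40)=(663*31+40)%997=653 h(150,150)=(150*31+150)%997=812 -> [653, 812]
  L3: h(653,812)=(653*31+812)%997=118 -> [118]
  root=118
After append 96 (leaves=[84, 53, 65, 19, 67, 96]):
  L0: [84, 53, 65, 19, 67, 96]
  L1: h(84,53)=(84*31+53)%997=663 h(65,19)=(65*31+19)%997=40 h(67,96)=(67*31+96)%997=179 -> [663, 40, 179]
  L2: h(663,40)=(663*31+40)%997=653 h(179,179)=(179*31+179)%997=743 -> [653, 743]
  L3: h(653,743)=(653*31+743)%997=49 -> [49]
  root=49
After append 76 (leaves=[84, 53, 65, 19, 67, 96, 76]):
  L0: [84, 53, 65, 19, 67, 96, 76]
  L1: h(84,53)=(84*31+53)%997=663 h(65,19)=(65*31+19)%997=40 h(67,96)=(67*31+96)%997=179 h(76,76)=(76*31+76)%997=438 -> [663, 40, 179, 438]
  L2: h(663,40)=(663*31+40)%997=653 h(179,438)=(179*31+438)%997=5 -> [653, 5]
  L3: h(653,5)=(653*31+5)%997=308 -> [308]
  root=308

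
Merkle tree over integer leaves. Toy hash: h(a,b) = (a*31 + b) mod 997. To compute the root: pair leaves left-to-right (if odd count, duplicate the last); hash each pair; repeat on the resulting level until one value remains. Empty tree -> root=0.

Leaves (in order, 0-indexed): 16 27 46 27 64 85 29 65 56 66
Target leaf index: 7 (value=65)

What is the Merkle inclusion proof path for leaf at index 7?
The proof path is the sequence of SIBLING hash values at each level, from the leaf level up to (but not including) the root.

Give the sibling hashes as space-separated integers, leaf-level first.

L0 (leaves): [16, 27, 46, 27, 64, 85, 29, 65, 56, 66], target index=7
L1: h(16,27)=(16*31+27)%997=523 [pair 0] h(46,27)=(46*31+27)%997=456 [pair 1] h(64,85)=(64*31+85)%997=75 [pair 2] h(29,65)=(29*31+65)%997=964 [pair 3] h(56,66)=(56*31+66)%997=805 [pair 4] -> [523, 456, 75, 964, 805]
  Sibling for proof at L0: 29
L2: h(523,456)=(523*31+456)%997=717 [pair 0] h(75,964)=(75*31+964)%997=298 [pair 1] h(805,805)=(805*31+805)%997=835 [pair 2] -> [717, 298, 835]
  Sibling for proof at L1: 75
L3: h(717,298)=(717*31+298)%997=591 [pair 0] h(835,835)=(835*31+835)%997=798 [pair 1] -> [591, 798]
  Sibling for proof at L2: 717
L4: h(591,798)=(591*31+798)%997=176 [pair 0] -> [176]
  Sibling for proof at L3: 798
Root: 176
Proof path (sibling hashes from leaf to root): [29, 75, 717, 798]

Answer: 29 75 717 798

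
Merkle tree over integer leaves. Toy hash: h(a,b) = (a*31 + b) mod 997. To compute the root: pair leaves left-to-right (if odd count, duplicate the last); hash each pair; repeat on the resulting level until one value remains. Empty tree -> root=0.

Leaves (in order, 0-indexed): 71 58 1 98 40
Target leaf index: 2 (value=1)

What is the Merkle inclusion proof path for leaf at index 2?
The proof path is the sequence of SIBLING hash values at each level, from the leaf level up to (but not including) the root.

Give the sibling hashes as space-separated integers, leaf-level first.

L0 (leaves): [71, 58, 1, 98, 40], target index=2
L1: h(71,58)=(71*31+58)%997=265 [pair 0] h(1,98)=(1*31+98)%997=129 [pair 1] h(40,40)=(40*31+40)%997=283 [pair 2] -> [265, 129, 283]
  Sibling for proof at L0: 98
L2: h(265,129)=(265*31+129)%997=368 [pair 0] h(283,283)=(283*31+283)%997=83 [pair 1] -> [368, 83]
  Sibling for proof at L1: 265
L3: h(368,83)=(368*31+83)%997=524 [pair 0] -> [524]
  Sibling for proof at L2: 83
Root: 524
Proof path (sibling hashes from leaf to root): [98, 265, 83]

Answer: 98 265 83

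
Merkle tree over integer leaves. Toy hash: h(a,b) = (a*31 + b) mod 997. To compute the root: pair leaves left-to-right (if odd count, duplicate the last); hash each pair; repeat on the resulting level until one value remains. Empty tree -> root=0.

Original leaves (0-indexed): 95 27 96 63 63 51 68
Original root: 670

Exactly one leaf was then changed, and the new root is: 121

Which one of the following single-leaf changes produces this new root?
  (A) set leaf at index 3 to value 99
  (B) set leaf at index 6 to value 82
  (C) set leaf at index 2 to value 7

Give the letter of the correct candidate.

Answer: B

Derivation:
Original leaves: [95, 27, 96, 63, 63, 51, 68]
Target new root: 121
Try each candidate change and compute the resulting root:
Candidate A: set leaf[3] = 99 -> leaves = [95, 27, 96, 99, 63, 51, 68]
  L0: [95, 27, 96, 99, 63, 51, 68]
  L1: h(95,27)=(95*31+27)%997=978 h(96,99)=(96*31+99)%997=84 h(63,51)=(63*31+51)%997=10 h(68,68)=(68*31+68)%997=182 -> [978, 84, 10, 182]
  L2: h(978,84)=(978*31+84)%997=492 h(10,182)=(10*31+182)%997=492 -> [492, 492]
  L3: h(492,492)=(492*31+492)%997=789 -> [789]
  root = 789 != target 121
Candidate B: set leaf[6] = 82 -> leaves = [95, 27, 96, 63, 63, 51, 82]
  L0: [95, 27, 96, 63, 63, 51, 82]
  L1: h(95,27)=(95*31+27)%997=978 h(96,63)=(96*31+63)%997=48 h(63,51)=(63*31+51)%997=10 h(82,82)=(82*31+82)%997=630 -> [978, 48, 10, 630]
  L2: h(978,48)=(978*31+48)%997=456 h(10,630)=(10*31+630)%997=940 -> [456, 940]
  L3: h(456,940)=(456*31+940)%997=121 -> [121]
  root = 121 == target 121  ** MATCH **
Candidate C: set leaf[2] = 7 -> leaves = [95, 27, 7, 63, 63, 51, 68]
  L0: [95, 27, 7, 63, 63, 51, 68]
  L1: h(95,27)=(95*31+27)%997=978 h(7,63)=(7*31+63)%997=280 h(63,51)=(63*31+51)%997=10 h(68,68)=(68*31+68)%997=182 -> [978, 280, 10, 182]
  L2: h(978,280)=(978*31+280)%997=688 h(10,182)=(10*31+182)%997=492 -> [688, 492]
  L3: h(688,492)=(688*31+492)%997=883 -> [883]
  root = 883 != target 121
Candidate B produces the target root.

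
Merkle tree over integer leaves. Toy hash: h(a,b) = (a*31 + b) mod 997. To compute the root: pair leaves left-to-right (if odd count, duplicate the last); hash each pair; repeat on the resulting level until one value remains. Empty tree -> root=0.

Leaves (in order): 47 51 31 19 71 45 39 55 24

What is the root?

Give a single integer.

L0: [47, 51, 31, 19, 71, 45, 39, 55, 24]
L1: h(47,51)=(47*31+51)%997=511 h(31,19)=(31*31+19)%997=980 h(71,45)=(71*31+45)%997=252 h(39,55)=(39*31+55)%997=267 h(24,24)=(24*31+24)%997=768 -> [511, 980, 252, 267, 768]
L2: h(511,980)=(511*31+980)%997=869 h(252,267)=(252*31+267)%997=103 h(768,768)=(768*31+768)%997=648 -> [869, 103, 648]
L3: h(869,103)=(869*31+103)%997=123 h(648,648)=(648*31+648)%997=796 -> [123, 796]
L4: h(123,796)=(123*31+796)%997=621 -> [621]

Answer: 621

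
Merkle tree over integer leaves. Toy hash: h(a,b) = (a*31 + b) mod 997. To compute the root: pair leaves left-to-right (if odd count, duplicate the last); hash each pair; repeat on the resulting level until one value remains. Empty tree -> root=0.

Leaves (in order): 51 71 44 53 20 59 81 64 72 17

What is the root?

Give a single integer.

L0: [51, 71, 44, 53, 20, 59, 81, 64, 72, 17]
L1: h(51,71)=(51*31+71)%997=655 h(44,53)=(44*31+53)%997=420 h(20,59)=(20*31+59)%997=679 h(81,64)=(81*31+64)%997=581 h(72,17)=(72*31+17)%997=255 -> [655, 420, 679, 581, 255]
L2: h(655,420)=(655*31+420)%997=785 h(679,581)=(679*31+581)%997=693 h(255,255)=(255*31+255)%997=184 -> [785, 693, 184]
L3: h(785,693)=(785*31+693)%997=103 h(184,184)=(184*31+184)%997=903 -> [103, 903]
L4: h(103,903)=(103*31+903)%997=108 -> [108]

Answer: 108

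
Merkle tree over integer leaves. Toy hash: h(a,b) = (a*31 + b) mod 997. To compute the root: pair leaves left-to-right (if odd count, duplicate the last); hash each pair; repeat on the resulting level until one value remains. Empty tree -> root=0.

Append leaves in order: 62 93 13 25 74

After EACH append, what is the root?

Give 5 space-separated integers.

Answer: 62 21 70 82 552

Derivation:
After append 62 (leaves=[62]):
  L0: [62]
  root=62
After append 93 (leaves=[62, 93]):
  L0: [62, 93]
  L1: h(62,93)=(62*31+93)%997=21 -> [21]
  root=21
After append 13 (leaves=[62, 93, 13]):
  L0: [62, 93, 13]
  L1: h(62,93)=(62*31+93)%997=21 h(13,13)=(13*31+13)%997=416 -> [21, 416]
  L2: h(21,416)=(21*31+416)%997=70 -> [70]
  root=70
After append 25 (leaves=[62, 93, 13, 25]):
  L0: [62, 93, 13, 25]
  L1: h(62,93)=(62*31+93)%997=21 h(13,25)=(13*31+25)%997=428 -> [21, 428]
  L2: h(21,428)=(21*31+428)%997=82 -> [82]
  root=82
After append 74 (leaves=[62, 93, 13, 25, 74]):
  L0: [62, 93, 13, 25, 74]
  L1: h(62,93)=(62*31+93)%997=21 h(13,25)=(13*31+25)%997=428 h(74,74)=(74*31+74)%997=374 -> [21, 428, 374]
  L2: h(21,428)=(21*31+428)%997=82 h(374,374)=(374*31+374)%997=4 -> [82, 4]
  L3: h(82,4)=(82*31+4)%997=552 -> [552]
  root=552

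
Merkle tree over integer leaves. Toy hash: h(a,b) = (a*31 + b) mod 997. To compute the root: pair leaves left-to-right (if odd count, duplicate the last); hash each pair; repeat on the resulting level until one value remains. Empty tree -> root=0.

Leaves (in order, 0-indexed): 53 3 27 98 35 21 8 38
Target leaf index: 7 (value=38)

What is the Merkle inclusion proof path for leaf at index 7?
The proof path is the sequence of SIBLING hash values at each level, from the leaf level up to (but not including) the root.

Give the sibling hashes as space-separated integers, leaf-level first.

L0 (leaves): [53, 3, 27, 98, 35, 21, 8, 38], target index=7
L1: h(53,3)=(53*31+3)%997=649 [pair 0] h(27,98)=(27*31+98)%997=935 [pair 1] h(35,21)=(35*31+21)%997=109 [pair 2] h(8,38)=(8*31+38)%997=286 [pair 3] -> [649, 935, 109, 286]
  Sibling for proof at L0: 8
L2: h(649,935)=(649*31+935)%997=117 [pair 0] h(109,286)=(109*31+286)%997=674 [pair 1] -> [117, 674]
  Sibling for proof at L1: 109
L3: h(117,674)=(117*31+674)%997=313 [pair 0] -> [313]
  Sibling for proof at L2: 117
Root: 313
Proof path (sibling hashes from leaf to root): [8, 109, 117]

Answer: 8 109 117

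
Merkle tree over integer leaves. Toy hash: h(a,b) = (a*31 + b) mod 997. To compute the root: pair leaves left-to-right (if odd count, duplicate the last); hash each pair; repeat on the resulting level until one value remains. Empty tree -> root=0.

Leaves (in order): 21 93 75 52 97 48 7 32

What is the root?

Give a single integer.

Answer: 283

Derivation:
L0: [21, 93, 75, 52, 97, 48, 7, 32]
L1: h(21,93)=(21*31+93)%997=744 h(75,52)=(75*31+52)%997=383 h(97,48)=(97*31+48)%997=64 h(7,32)=(7*31+32)%997=249 -> [744, 383, 64, 249]
L2: h(744,383)=(744*31+383)%997=516 h(64,249)=(64*31+249)%997=239 -> [516, 239]
L3: h(516,239)=(516*31+239)%997=283 -> [283]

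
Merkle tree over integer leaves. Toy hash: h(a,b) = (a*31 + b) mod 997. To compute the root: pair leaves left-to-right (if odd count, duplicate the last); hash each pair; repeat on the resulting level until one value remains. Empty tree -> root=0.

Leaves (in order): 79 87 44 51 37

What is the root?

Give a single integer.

L0: [79, 87, 44, 51, 37]
L1: h(79,87)=(79*31+87)%997=542 h(44,51)=(44*31+51)%997=418 h(37,37)=(37*31+37)%997=187 -> [542, 418, 187]
L2: h(542,418)=(542*31+418)%997=271 h(187,187)=(187*31+187)%997=2 -> [271, 2]
L3: h(271,2)=(271*31+2)%997=427 -> [427]

Answer: 427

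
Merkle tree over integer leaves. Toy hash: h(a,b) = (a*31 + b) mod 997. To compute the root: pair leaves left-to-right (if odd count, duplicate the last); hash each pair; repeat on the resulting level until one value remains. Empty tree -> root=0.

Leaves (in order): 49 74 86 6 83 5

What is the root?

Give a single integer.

Answer: 304

Derivation:
L0: [49, 74, 86, 6, 83, 5]
L1: h(49,74)=(49*31+74)%997=596 h(86,6)=(86*31+6)%997=678 h(83,5)=(83*31+5)%997=584 -> [596, 678, 584]
L2: h(596,678)=(596*31+678)%997=211 h(584,584)=(584*31+584)%997=742 -> [211, 742]
L3: h(211,742)=(211*31+742)%997=304 -> [304]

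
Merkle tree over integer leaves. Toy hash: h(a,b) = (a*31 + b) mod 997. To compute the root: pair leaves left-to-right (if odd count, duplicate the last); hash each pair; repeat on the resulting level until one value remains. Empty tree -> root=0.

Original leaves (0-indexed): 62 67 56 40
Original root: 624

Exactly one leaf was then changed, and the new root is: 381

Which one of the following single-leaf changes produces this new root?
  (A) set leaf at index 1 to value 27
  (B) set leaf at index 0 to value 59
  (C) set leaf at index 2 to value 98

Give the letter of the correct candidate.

Original leaves: [62, 67, 56, 40]
Target new root: 381
Try each candidate change and compute the resulting root:
Candidate A: set leaf[1] = 27 -> leaves = [62, 27, 56, 40]
  L0: [62, 27, 56, 40]
  L1: h(62,27)=(62*31+27)%997=952 h(56,40)=(56*31+40)%997=779 -> [952, 779]
  L2: h(952,779)=(952*31+779)%997=381 -> [381]
  root = 381 == target 381  ** MATCH **
Candidate B: set leaf[0] = 59 -> leaves = [59, 67, 56, 40]
  L0: [59, 67, 56, 40]
  L1: h(59,67)=(59*31+67)%997=899 h(56,40)=(56*31+40)%997=779 -> [899, 779]
  L2: h(899,779)=(899*31+779)%997=732 -> [732]
  root = 732 != target 381
Candidate C: set leaf[2] = 98 -> leaves = [62, 67, 98, 40]
  L0: [62, 67, 98, 40]
  L1: h(62,67)=(62*31+67)%997=992 h(98,40)=(98*31+40)%997=87 -> [992, 87]
  L2: h(992,87)=(992*31+87)%997=929 -> [929]
  root = 929 != target 381
Candidate A produces the target root.

Answer: A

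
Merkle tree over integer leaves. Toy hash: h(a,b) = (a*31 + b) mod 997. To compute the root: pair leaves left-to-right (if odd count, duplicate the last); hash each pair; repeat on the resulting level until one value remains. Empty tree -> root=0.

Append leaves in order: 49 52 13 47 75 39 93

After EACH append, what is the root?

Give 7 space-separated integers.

Answer: 49 574 264 298 296 141 753

Derivation:
After append 49 (leaves=[49]):
  L0: [49]
  root=49
After append 52 (leaves=[49, 52]):
  L0: [49, 52]
  L1: h(49,52)=(49*31+52)%997=574 -> [574]
  root=574
After append 13 (leaves=[49, 52, 13]):
  L0: [49, 52, 13]
  L1: h(49,52)=(49*31+52)%997=574 h(13,13)=(13*31+13)%997=416 -> [574, 416]
  L2: h(574,416)=(574*31+416)%997=264 -> [264]
  root=264
After append 47 (leaves=[49, 52, 13, 47]):
  L0: [49, 52, 13, 47]
  L1: h(49,52)=(49*31+52)%997=574 h(13,47)=(13*31+47)%997=450 -> [574, 450]
  L2: h(574,450)=(574*31+450)%997=298 -> [298]
  root=298
After append 75 (leaves=[49, 52, 13, 47, 75]):
  L0: [49, 52, 13, 47, 75]
  L1: h(49,52)=(49*31+52)%997=574 h(13,47)=(13*31+47)%997=450 h(75,75)=(75*31+75)%997=406 -> [574, 450, 406]
  L2: h(574,450)=(574*31+450)%997=298 h(406,406)=(406*31+406)%997=31 -> [298, 31]
  L3: h(298,31)=(298*31+31)%997=296 -> [296]
  root=296
After append 39 (leaves=[49, 52, 13, 47, 75, 39]):
  L0: [49, 52, 13, 47, 75, 39]
  L1: h(49,52)=(49*31+52)%997=574 h(13,47)=(13*31+47)%997=450 h(75,39)=(75*31+39)%997=370 -> [574, 450, 370]
  L2: h(574,450)=(574*31+450)%997=298 h(370,370)=(370*31+370)%997=873 -> [298, 873]
  L3: h(298,873)=(298*31+873)%997=141 -> [141]
  root=141
After append 93 (leaves=[49, 52, 13, 47, 75, 39, 93]):
  L0: [49, 52, 13, 47, 75, 39, 93]
  L1: h(49,52)=(49*31+52)%997=574 h(13,47)=(13*31+47)%997=450 h(75,39)=(75*31+39)%997=370 h(93,93)=(93*31+93)%997=982 -> [574, 450, 370, 982]
  L2: h(574,450)=(574*31+450)%997=298 h(370,982)=(370*31+982)%997=488 -> [298, 488]
  L3: h(298,488)=(298*31+488)%997=753 -> [753]
  root=753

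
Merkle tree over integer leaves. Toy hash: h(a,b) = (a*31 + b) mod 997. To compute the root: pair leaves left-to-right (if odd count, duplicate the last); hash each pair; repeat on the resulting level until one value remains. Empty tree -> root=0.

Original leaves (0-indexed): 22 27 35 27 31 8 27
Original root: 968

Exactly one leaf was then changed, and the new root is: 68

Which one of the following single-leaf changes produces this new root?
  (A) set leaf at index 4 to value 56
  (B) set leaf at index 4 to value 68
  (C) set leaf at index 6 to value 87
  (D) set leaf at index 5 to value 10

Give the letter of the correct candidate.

Answer: A

Derivation:
Original leaves: [22, 27, 35, 27, 31, 8, 27]
Target new root: 68
Try each candidate change and compute the resulting root:
Candidate A: set leaf[4] = 56 -> leaves = [22, 27, 35, 27, 56, 8, 27]
  L0: [22, 27, 35, 27, 56, 8, 27]
  L1: h(22,27)=(22*31+27)%997=709 h(35,27)=(35*31+27)%997=115 h(56,8)=(56*31+8)%997=747 h(27,27)=(27*31+27)%997=864 -> [709, 115, 747, 864]
  L2: h(709,115)=(709*31+115)%997=160 h(747,864)=(747*31+864)%997=93 -> [160, 93]
  L3: h(160,93)=(160*31+93)%997=68 -> [68]
  root = 68 == target 68  ** MATCH **
Candidate B: set leaf[4] = 68 -> leaves = [22, 27, 35, 27, 68, 8, 27]
  L0: [22, 27, 35, 27, 68, 8, 27]
  L1: h(22,27)=(22*31+27)%997=709 h(35,27)=(35*31+27)%997=115 h(68,8)=(68*31+8)%997=122 h(27,27)=(27*31+27)%997=864 -> [709, 115, 122, 864]
  L2: h(709,115)=(709*31+115)%997=160 h(122,864)=(122*31+864)%997=658 -> [160, 658]
  L3: h(160,658)=(160*31+658)%997=633 -> [633]
  root = 633 != target 68
Candidate C: set leaf[6] = 87 -> leaves = [22, 27, 35, 27, 31, 8, 87]
  L0: [22, 27, 35, 27, 31, 8, 87]
  L1: h(22,27)=(22*31+27)%997=709 h(35,27)=(35*31+27)%997=115 h(31,8)=(31*31+8)%997=969 h(87,87)=(87*31+87)%997=790 -> [709, 115, 969, 790]
  L2: h(709,115)=(709*31+115)%997=160 h(969,790)=(969*31+790)%997=919 -> [160, 919]
  L3: h(160,919)=(160*31+919)%997=894 -> [894]
  root = 894 != target 68
Candidate D: set leaf[5] = 10 -> leaves = [22, 27, 35, 27, 31, 10, 27]
  L0: [22, 27, 35, 27, 31, 10, 27]
  L1: h(22,27)=(22*31+27)%997=709 h(35,27)=(35*31+27)%997=115 h(31,10)=(31*31+10)%997=971 h(27,27)=(27*31+27)%997=864 -> [709, 115, 971, 864]
  L2: h(709,115)=(709*31+115)%997=160 h(971,864)=(971*31+864)%997=58 -> [160, 58]
  L3: h(160,58)=(160*31+58)%997=33 -> [33]
  root = 33 != target 68
Candidate A produces the target root.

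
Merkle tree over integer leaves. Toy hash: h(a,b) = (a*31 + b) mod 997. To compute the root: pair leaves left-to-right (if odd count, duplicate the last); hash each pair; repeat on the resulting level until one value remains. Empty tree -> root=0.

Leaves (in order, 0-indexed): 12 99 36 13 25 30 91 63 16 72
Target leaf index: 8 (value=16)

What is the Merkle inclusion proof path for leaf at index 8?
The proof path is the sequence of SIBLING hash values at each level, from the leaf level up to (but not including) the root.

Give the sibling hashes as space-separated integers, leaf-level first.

Answer: 72 568 230 20

Derivation:
L0 (leaves): [12, 99, 36, 13, 25, 30, 91, 63, 16, 72], target index=8
L1: h(12,99)=(12*31+99)%997=471 [pair 0] h(36,13)=(36*31+13)%997=132 [pair 1] h(25,30)=(25*31+30)%997=805 [pair 2] h(91,63)=(91*31+63)%997=890 [pair 3] h(16,72)=(16*31+72)%997=568 [pair 4] -> [471, 132, 805, 890, 568]
  Sibling for proof at L0: 72
L2: h(471,132)=(471*31+132)%997=775 [pair 0] h(805,890)=(805*31+890)%997=920 [pair 1] h(568,568)=(568*31+568)%997=230 [pair 2] -> [775, 920, 230]
  Sibling for proof at L1: 568
L3: h(775,920)=(775*31+920)%997=20 [pair 0] h(230,230)=(230*31+230)%997=381 [pair 1] -> [20, 381]
  Sibling for proof at L2: 230
L4: h(20,381)=(20*31+381)%997=4 [pair 0] -> [4]
  Sibling for proof at L3: 20
Root: 4
Proof path (sibling hashes from leaf to root): [72, 568, 230, 20]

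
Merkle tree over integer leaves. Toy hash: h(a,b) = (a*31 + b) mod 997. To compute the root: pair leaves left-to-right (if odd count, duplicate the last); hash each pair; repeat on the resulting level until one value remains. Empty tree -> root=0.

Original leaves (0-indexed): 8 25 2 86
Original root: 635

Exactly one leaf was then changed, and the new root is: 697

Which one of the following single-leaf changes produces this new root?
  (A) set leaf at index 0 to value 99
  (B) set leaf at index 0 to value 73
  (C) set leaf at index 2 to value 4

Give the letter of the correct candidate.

Answer: C

Derivation:
Original leaves: [8, 25, 2, 86]
Target new root: 697
Try each candidate change and compute the resulting root:
Candidate A: set leaf[0] = 99 -> leaves = [99, 25, 2, 86]
  L0: [99, 25, 2, 86]
  L1: h(99,25)=(99*31+25)%997=103 h(2,86)=(2*31+86)%997=148 -> [103, 148]
  L2: h(103,148)=(103*31+148)%997=350 -> [350]
  root = 350 != target 697
Candidate B: set leaf[0] = 73 -> leaves = [73, 25, 2, 86]
  L0: [73, 25, 2, 86]
  L1: h(73,25)=(73*31+25)%997=294 h(2,86)=(2*31+86)%997=148 -> [294, 148]
  L2: h(294,148)=(294*31+148)%997=289 -> [289]
  root = 289 != target 697
Candidate C: set leaf[2] = 4 -> leaves = [8, 25, 4, 86]
  L0: [8, 25, 4, 86]
  L1: h(8,25)=(8*31+25)%997=273 h(4,86)=(4*31+86)%997=210 -> [273, 210]
  L2: h(273,210)=(273*31+210)%997=697 -> [697]
  root = 697 == target 697  ** MATCH **
Candidate C produces the target root.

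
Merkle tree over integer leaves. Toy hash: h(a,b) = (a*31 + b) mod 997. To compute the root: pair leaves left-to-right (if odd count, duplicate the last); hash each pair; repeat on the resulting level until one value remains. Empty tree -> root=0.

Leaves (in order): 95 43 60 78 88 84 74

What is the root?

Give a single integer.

Answer: 176

Derivation:
L0: [95, 43, 60, 78, 88, 84, 74]
L1: h(95,43)=(95*31+43)%997=994 h(60,78)=(60*31+78)%997=941 h(88,84)=(88*31+84)%997=818 h(74,74)=(74*31+74)%997=374 -> [994, 941, 818, 374]
L2: h(994,941)=(994*31+941)%997=848 h(818,374)=(818*31+374)%997=807 -> [848, 807]
L3: h(848,807)=(848*31+807)%997=176 -> [176]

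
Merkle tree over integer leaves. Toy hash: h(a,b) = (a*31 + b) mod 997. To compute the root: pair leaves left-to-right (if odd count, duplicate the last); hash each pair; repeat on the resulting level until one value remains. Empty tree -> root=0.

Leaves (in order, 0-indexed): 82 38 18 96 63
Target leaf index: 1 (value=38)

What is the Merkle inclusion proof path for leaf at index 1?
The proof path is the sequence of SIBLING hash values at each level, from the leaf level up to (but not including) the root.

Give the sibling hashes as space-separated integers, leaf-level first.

L0 (leaves): [82, 38, 18, 96, 63], target index=1
L1: h(82,38)=(82*31+38)%997=586 [pair 0] h(18,96)=(18*31+96)%997=654 [pair 1] h(63,63)=(63*31+63)%997=22 [pair 2] -> [586, 654, 22]
  Sibling for proof at L0: 82
L2: h(586,654)=(586*31+654)%997=874 [pair 0] h(22,22)=(22*31+22)%997=704 [pair 1] -> [874, 704]
  Sibling for proof at L1: 654
L3: h(874,704)=(874*31+704)%997=879 [pair 0] -> [879]
  Sibling for proof at L2: 704
Root: 879
Proof path (sibling hashes from leaf to root): [82, 654, 704]

Answer: 82 654 704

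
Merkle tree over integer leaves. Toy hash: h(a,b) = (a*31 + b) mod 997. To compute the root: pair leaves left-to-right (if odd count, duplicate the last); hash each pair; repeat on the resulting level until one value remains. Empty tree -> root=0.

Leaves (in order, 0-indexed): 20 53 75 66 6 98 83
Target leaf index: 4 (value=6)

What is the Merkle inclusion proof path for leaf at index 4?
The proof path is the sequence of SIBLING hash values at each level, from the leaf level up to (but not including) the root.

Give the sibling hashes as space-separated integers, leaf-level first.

Answer: 98 662 323

Derivation:
L0 (leaves): [20, 53, 75, 66, 6, 98, 83], target index=4
L1: h(20,53)=(20*31+53)%997=673 [pair 0] h(75,66)=(75*31+66)%997=397 [pair 1] h(6,98)=(6*31+98)%997=284 [pair 2] h(83,83)=(83*31+83)%997=662 [pair 3] -> [673, 397, 284, 662]
  Sibling for proof at L0: 98
L2: h(673,397)=(673*31+397)%997=323 [pair 0] h(284,662)=(284*31+662)%997=493 [pair 1] -> [323, 493]
  Sibling for proof at L1: 662
L3: h(323,493)=(323*31+493)%997=536 [pair 0] -> [536]
  Sibling for proof at L2: 323
Root: 536
Proof path (sibling hashes from leaf to root): [98, 662, 323]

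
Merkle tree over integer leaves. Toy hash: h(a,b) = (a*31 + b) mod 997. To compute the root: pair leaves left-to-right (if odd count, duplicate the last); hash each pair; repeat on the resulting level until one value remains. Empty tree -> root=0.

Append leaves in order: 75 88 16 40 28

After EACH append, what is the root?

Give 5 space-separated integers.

Answer: 75 419 540 564 294

Derivation:
After append 75 (leaves=[75]):
  L0: [75]
  root=75
After append 88 (leaves=[75, 88]):
  L0: [75, 88]
  L1: h(75,88)=(75*31+88)%997=419 -> [419]
  root=419
After append 16 (leaves=[75, 88, 16]):
  L0: [75, 88, 16]
  L1: h(75,88)=(75*31+88)%997=419 h(16,16)=(16*31+16)%997=512 -> [419, 512]
  L2: h(419,512)=(419*31+512)%997=540 -> [540]
  root=540
After append 40 (leaves=[75, 88, 16, 40]):
  L0: [75, 88, 16, 40]
  L1: h(75,88)=(75*31+88)%997=419 h(16,40)=(16*31+40)%997=536 -> [419, 536]
  L2: h(419,536)=(419*31+536)%997=564 -> [564]
  root=564
After append 28 (leaves=[75, 88, 16, 40, 28]):
  L0: [75, 88, 16, 40, 28]
  L1: h(75,88)=(75*31+88)%997=419 h(16,40)=(16*31+40)%997=536 h(28,28)=(28*31+28)%997=896 -> [419, 536, 896]
  L2: h(419,536)=(419*31+536)%997=564 h(896,896)=(896*31+896)%997=756 -> [564, 756]
  L3: h(564,756)=(564*31+756)%997=294 -> [294]
  root=294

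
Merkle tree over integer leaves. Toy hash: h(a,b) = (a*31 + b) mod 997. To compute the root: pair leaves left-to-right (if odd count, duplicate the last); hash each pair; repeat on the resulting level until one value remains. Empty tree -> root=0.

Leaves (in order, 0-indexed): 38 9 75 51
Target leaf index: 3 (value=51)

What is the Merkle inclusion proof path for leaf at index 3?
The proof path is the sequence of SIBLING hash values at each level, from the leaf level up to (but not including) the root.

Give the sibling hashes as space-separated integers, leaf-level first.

L0 (leaves): [38, 9, 75, 51], target index=3
L1: h(38,9)=(38*31+9)%997=190 [pair 0] h(75,51)=(75*31+51)%997=382 [pair 1] -> [190, 382]
  Sibling for proof at L0: 75
L2: h(190,382)=(190*31+382)%997=290 [pair 0] -> [290]
  Sibling for proof at L1: 190
Root: 290
Proof path (sibling hashes from leaf to root): [75, 190]

Answer: 75 190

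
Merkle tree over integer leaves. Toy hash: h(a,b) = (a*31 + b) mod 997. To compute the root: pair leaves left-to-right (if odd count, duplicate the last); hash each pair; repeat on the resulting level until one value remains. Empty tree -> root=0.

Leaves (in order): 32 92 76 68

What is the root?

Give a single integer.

L0: [32, 92, 76, 68]
L1: h(32,92)=(32*31+92)%997=87 h(76,68)=(76*31+68)%997=430 -> [87, 430]
L2: h(87,430)=(87*31+430)%997=136 -> [136]

Answer: 136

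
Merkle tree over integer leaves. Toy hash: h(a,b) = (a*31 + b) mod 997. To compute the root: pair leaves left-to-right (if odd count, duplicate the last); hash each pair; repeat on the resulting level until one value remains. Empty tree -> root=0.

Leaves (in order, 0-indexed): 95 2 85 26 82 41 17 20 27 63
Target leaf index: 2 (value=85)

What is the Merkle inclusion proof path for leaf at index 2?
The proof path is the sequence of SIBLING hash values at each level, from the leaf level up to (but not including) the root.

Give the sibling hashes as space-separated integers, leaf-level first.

L0 (leaves): [95, 2, 85, 26, 82, 41, 17, 20, 27, 63], target index=2
L1: h(95,2)=(95*31+2)%997=953 [pair 0] h(85,26)=(85*31+26)%997=667 [pair 1] h(82,41)=(82*31+41)%997=589 [pair 2] h(17,20)=(17*31+20)%997=547 [pair 3] h(27,63)=(27*31+63)%997=900 [pair 4] -> [953, 667, 589, 547, 900]
  Sibling for proof at L0: 26
L2: h(953,667)=(953*31+667)%997=300 [pair 0] h(589,547)=(589*31+547)%997=860 [pair 1] h(900,900)=(900*31+900)%997=884 [pair 2] -> [300, 860, 884]
  Sibling for proof at L1: 953
L3: h(300,860)=(300*31+860)%997=190 [pair 0] h(884,884)=(884*31+884)%997=372 [pair 1] -> [190, 372]
  Sibling for proof at L2: 860
L4: h(190,372)=(190*31+372)%997=280 [pair 0] -> [280]
  Sibling for proof at L3: 372
Root: 280
Proof path (sibling hashes from leaf to root): [26, 953, 860, 372]

Answer: 26 953 860 372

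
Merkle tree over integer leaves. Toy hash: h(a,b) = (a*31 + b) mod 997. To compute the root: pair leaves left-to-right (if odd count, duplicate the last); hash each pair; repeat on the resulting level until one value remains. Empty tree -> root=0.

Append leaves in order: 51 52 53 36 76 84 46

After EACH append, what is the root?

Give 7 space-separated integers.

After append 51 (leaves=[51]):
  L0: [51]
  root=51
After append 52 (leaves=[51, 52]):
  L0: [51, 52]
  L1: h(51,52)=(51*31+52)%997=636 -> [636]
  root=636
After append 53 (leaves=[51, 52, 53]):
  L0: [51, 52, 53]
  L1: h(51,52)=(51*31+52)%997=636 h(53,53)=(53*31+53)%997=699 -> [636, 699]
  L2: h(636,699)=(636*31+699)%997=475 -> [475]
  root=475
After append 36 (leaves=[51, 52, 53, 36]):
  L0: [51, 52, 53, 36]
  L1: h(51,52)=(51*31+52)%997=636 h(53,36)=(53*31+36)%997=682 -> [636, 682]
  L2: h(636,682)=(636*31+682)%997=458 -> [458]
  root=458
After append 76 (leaves=[51, 52, 53, 36, 76]):
  L0: [51, 52, 53, 36, 76]
  L1: h(51,52)=(51*31+52)%997=636 h(53,36)=(53*31+36)%997=682 h(76,76)=(76*31+76)%997=438 -> [636, 682, 438]
  L2: h(636,682)=(636*31+682)%997=458 h(438,438)=(438*31+438)%997=58 -> [458, 58]
  L3: h(458,58)=(458*31+58)%997=298 -> [298]
  root=298
After append 84 (leaves=[51, 52, 53, 36, 76, 84]):
  L0: [51, 52, 53, 36, 76, 84]
  L1: h(51,52)=(51*31+52)%997=636 h(53,36)=(53*31+36)%997=682 h(76,84)=(76*31+84)%997=446 -> [636, 682, 446]
  L2: h(636,682)=(636*31+682)%997=458 h(446,446)=(446*31+446)%997=314 -> [458, 314]
  L3: h(458,314)=(458*31+314)%997=554 -> [554]
  root=554
After append 46 (leaves=[51, 52, 53, 36, 76, 84, 46]):
  L0: [51, 52, 53, 36, 76, 84, 46]
  L1: h(51,52)=(51*31+52)%997=636 h(53,36)=(53*31+36)%997=682 h(76,84)=(76*31+84)%997=446 h(46,46)=(46*31+46)%997=475 -> [636, 682, 446, 475]
  L2: h(636,682)=(636*31+682)%997=458 h(446,475)=(446*31+475)%997=343 -> [458, 343]
  L3: h(458,343)=(458*31+343)%997=583 -> [583]
  root=583

Answer: 51 636 475 458 298 554 583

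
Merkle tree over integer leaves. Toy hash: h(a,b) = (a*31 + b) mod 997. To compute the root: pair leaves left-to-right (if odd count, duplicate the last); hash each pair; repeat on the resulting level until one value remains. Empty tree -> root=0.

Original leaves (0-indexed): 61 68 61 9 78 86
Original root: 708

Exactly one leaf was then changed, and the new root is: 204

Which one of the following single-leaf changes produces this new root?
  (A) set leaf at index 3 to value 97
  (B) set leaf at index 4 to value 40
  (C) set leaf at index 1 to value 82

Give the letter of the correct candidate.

Original leaves: [61, 68, 61, 9, 78, 86]
Target new root: 204
Try each candidate change and compute the resulting root:
Candidate A: set leaf[3] = 97 -> leaves = [61, 68, 61, 97, 78, 86]
  L0: [61, 68, 61, 97, 78, 86]
  L1: h(61,68)=(61*31+68)%997=962 h(61,97)=(61*31+97)%997=991 h(78,86)=(78*31+86)%997=510 -> [962, 991, 510]
  L2: h(962,991)=(962*31+991)%997=903 h(510,510)=(510*31+510)%997=368 -> [903, 368]
  L3: h(903,368)=(903*31+368)%997=445 -> [445]
  root = 445 != target 204
Candidate B: set leaf[4] = 40 -> leaves = [61, 68, 61, 9, 40, 86]
  L0: [61, 68, 61, 9, 40, 86]
  L1: h(61,68)=(61*31+68)%997=962 h(61,9)=(61*31+9)%997=903 h(40,86)=(40*31+86)%997=329 -> [962, 903, 329]
  L2: h(962,903)=(962*31+903)%997=815 h(329,329)=(329*31+329)%997=558 -> [815, 558]
  L3: h(815,558)=(815*31+558)%997=898 -> [898]
  root = 898 != target 204
Candidate C: set leaf[1] = 82 -> leaves = [61, 82, 61, 9, 78, 86]
  L0: [61, 82, 61, 9, 78, 86]
  L1: h(61,82)=(61*31+82)%997=976 h(61,9)=(61*31+9)%997=903 h(78,86)=(78*31+86)%997=510 -> [976, 903, 510]
  L2: h(976,903)=(976*31+903)%997=252 h(510,510)=(510*31+510)%997=368 -> [252, 368]
  L3: h(252,368)=(252*31+368)%997=204 -> [204]
  root = 204 == target 204  ** MATCH **
Candidate C produces the target root.

Answer: C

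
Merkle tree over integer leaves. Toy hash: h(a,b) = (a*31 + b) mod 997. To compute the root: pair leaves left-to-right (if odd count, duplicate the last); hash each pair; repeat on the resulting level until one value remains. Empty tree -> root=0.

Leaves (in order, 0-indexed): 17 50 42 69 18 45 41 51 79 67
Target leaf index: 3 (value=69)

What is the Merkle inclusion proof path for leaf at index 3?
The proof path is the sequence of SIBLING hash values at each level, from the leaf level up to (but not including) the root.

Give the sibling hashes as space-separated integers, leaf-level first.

Answer: 42 577 75 136

Derivation:
L0 (leaves): [17, 50, 42, 69, 18, 45, 41, 51, 79, 67], target index=3
L1: h(17,50)=(17*31+50)%997=577 [pair 0] h(42,69)=(42*31+69)%997=374 [pair 1] h(18,45)=(18*31+45)%997=603 [pair 2] h(41,51)=(41*31+51)%997=325 [pair 3] h(79,67)=(79*31+67)%997=522 [pair 4] -> [577, 374, 603, 325, 522]
  Sibling for proof at L0: 42
L2: h(577,374)=(577*31+374)%997=315 [pair 0] h(603,325)=(603*31+325)%997=75 [pair 1] h(522,522)=(522*31+522)%997=752 [pair 2] -> [315, 75, 752]
  Sibling for proof at L1: 577
L3: h(315,75)=(315*31+75)%997=867 [pair 0] h(752,752)=(752*31+752)%997=136 [pair 1] -> [867, 136]
  Sibling for proof at L2: 75
L4: h(867,136)=(867*31+136)%997=94 [pair 0] -> [94]
  Sibling for proof at L3: 136
Root: 94
Proof path (sibling hashes from leaf to root): [42, 577, 75, 136]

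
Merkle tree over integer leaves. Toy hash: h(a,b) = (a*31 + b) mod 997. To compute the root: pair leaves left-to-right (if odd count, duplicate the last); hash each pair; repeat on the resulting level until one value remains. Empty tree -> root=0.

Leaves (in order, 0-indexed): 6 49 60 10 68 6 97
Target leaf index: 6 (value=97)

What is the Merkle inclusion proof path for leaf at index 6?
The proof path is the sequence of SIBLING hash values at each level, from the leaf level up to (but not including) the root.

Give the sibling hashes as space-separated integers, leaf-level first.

L0 (leaves): [6, 49, 60, 10, 68, 6, 97], target index=6
L1: h(6,49)=(6*31+49)%997=235 [pair 0] h(60,10)=(60*31+10)%997=873 [pair 1] h(68,6)=(68*31+6)%997=120 [pair 2] h(97,97)=(97*31+97)%997=113 [pair 3] -> [235, 873, 120, 113]
  Sibling for proof at L0: 97
L2: h(235,873)=(235*31+873)%997=182 [pair 0] h(120,113)=(120*31+113)%997=842 [pair 1] -> [182, 842]
  Sibling for proof at L1: 120
L3: h(182,842)=(182*31+842)%997=502 [pair 0] -> [502]
  Sibling for proof at L2: 182
Root: 502
Proof path (sibling hashes from leaf to root): [97, 120, 182]

Answer: 97 120 182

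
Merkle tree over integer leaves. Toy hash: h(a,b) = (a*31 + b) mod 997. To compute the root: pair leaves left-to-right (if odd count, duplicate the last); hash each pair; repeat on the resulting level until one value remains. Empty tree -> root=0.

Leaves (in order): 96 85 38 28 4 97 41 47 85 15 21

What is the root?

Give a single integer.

L0: [96, 85, 38, 28, 4, 97, 41, 47, 85, 15, 21]
L1: h(96,85)=(96*31+85)%997=70 h(38,28)=(38*31+28)%997=209 h(4,97)=(4*31+97)%997=221 h(41,47)=(41*31+47)%997=321 h(85,15)=(85*31+15)%997=656 h(21,21)=(21*31+21)%997=672 -> [70, 209, 221, 321, 656, 672]
L2: h(70,209)=(70*31+209)%997=385 h(221,321)=(221*31+321)%997=193 h(656,672)=(656*31+672)%997=71 -> [385, 193, 71]
L3: h(385,193)=(385*31+193)%997=164 h(71,71)=(71*31+71)%997=278 -> [164, 278]
L4: h(164,278)=(164*31+278)%997=377 -> [377]

Answer: 377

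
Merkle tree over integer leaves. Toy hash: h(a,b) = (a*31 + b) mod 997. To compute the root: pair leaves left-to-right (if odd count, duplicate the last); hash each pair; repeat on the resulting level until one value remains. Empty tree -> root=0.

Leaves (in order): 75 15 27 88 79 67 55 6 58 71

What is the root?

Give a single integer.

L0: [75, 15, 27, 88, 79, 67, 55, 6, 58, 71]
L1: h(75,15)=(75*31+15)%997=346 h(27,88)=(27*31+88)%997=925 h(79,67)=(79*31+67)%997=522 h(55,6)=(55*31+6)%997=714 h(58,71)=(58*31+71)%997=872 -> [346, 925, 522, 714, 872]
L2: h(346,925)=(346*31+925)%997=684 h(522,714)=(522*31+714)%997=944 h(872,872)=(872*31+872)%997=985 -> [684, 944, 985]
L3: h(684,944)=(684*31+944)%997=214 h(985,985)=(985*31+985)%997=613 -> [214, 613]
L4: h(214,613)=(214*31+613)%997=268 -> [268]

Answer: 268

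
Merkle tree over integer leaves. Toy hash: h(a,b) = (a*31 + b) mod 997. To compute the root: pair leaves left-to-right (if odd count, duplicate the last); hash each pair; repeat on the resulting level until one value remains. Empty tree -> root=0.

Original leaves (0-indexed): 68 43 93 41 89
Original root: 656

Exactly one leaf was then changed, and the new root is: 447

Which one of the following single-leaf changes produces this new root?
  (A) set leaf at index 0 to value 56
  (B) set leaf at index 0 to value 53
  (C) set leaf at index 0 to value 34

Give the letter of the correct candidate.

Original leaves: [68, 43, 93, 41, 89]
Target new root: 447
Try each candidate change and compute the resulting root:
Candidate A: set leaf[0] = 56 -> leaves = [56, 43, 93, 41, 89]
  L0: [56, 43, 93, 41, 89]
  L1: h(56,43)=(56*31+43)%997=782 h(93,41)=(93*31+41)%997=930 h(89,89)=(89*31+89)%997=854 -> [782, 930, 854]
  L2: h(782,930)=(782*31+930)%997=247 h(854,854)=(854*31+854)%997=409 -> [247, 409]
  L3: h(247,409)=(247*31+409)%997=90 -> [90]
  root = 90 != target 447
Candidate B: set leaf[0] = 53 -> leaves = [53, 43, 93, 41, 89]
  L0: [53, 43, 93, 41, 89]
  L1: h(53,43)=(53*31+43)%997=689 h(93,41)=(93*31+41)%997=930 h(89,89)=(89*31+89)%997=854 -> [689, 930, 854]
  L2: h(689,930)=(689*31+930)%997=355 h(854,854)=(854*31+854)%997=409 -> [355, 409]
  L3: h(355,409)=(355*31+409)%997=447 -> [447]
  root = 447 == target 447  ** MATCH **
Candidate C: set leaf[0] = 34 -> leaves = [34, 43, 93, 41, 89]
  L0: [34, 43, 93, 41, 89]
  L1: h(34,43)=(34*31+43)%997=100 h(93,41)=(93*31+41)%997=930 h(89,89)=(89*31+89)%997=854 -> [100, 930, 854]
  L2: h(100,930)=(100*31+930)%997=42 h(854,854)=(854*31+854)%997=409 -> [42, 409]
  L3: h(42,409)=(42*31+409)%997=714 -> [714]
  root = 714 != target 447
Candidate B produces the target root.

Answer: B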